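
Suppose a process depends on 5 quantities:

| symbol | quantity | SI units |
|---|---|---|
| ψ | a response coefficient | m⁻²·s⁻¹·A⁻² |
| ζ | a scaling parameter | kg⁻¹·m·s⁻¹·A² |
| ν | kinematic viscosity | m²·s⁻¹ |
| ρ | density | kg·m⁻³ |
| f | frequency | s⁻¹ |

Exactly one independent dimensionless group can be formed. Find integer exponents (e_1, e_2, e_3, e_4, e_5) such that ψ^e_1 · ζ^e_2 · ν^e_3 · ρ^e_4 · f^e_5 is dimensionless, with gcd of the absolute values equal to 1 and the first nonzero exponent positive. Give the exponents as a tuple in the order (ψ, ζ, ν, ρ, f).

(1, 1, 2, 1, -4)

M: e_1·(0) + e_2·(-1) + e_3·(0) + e_4·(1) + e_5·(0) = 0
L: e_1·(-2) + e_2·(1) + e_3·(2) + e_4·(-3) + e_5·(0) = 0
T: e_1·(-1) + e_2·(-1) + e_3·(-1) + e_4·(0) + e_5·(-1) = 0
I: e_1·(-2) + e_2·(2) + e_3·(0) + e_4·(0) + e_5·(0) = 0
Solving this homogeneous linear system for the smallest-integer solution (first nonzero entry positive) gives (1, 1, 2, 1, -4).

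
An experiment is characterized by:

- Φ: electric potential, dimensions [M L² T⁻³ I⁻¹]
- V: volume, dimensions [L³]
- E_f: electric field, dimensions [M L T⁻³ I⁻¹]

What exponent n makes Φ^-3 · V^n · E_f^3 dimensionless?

Balance the L exponent: (3)·n from V, plus −3·(2) + 3·(1) = -3 from the rest, must sum to zero.
3n − 3 = 0, so n = 1.

1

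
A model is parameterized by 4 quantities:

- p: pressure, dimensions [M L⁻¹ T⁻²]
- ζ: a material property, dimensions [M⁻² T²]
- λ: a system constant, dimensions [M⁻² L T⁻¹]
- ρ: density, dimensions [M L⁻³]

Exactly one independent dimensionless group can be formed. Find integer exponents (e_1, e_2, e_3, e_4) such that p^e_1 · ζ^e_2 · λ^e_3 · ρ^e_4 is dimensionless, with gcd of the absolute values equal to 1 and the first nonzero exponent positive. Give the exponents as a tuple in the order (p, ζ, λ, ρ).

(4, 3, -2, -2)

M: e_1·(1) + e_2·(-2) + e_3·(-2) + e_4·(1) = 0
L: e_1·(-1) + e_2·(0) + e_3·(1) + e_4·(-3) = 0
T: e_1·(-2) + e_2·(2) + e_3·(-1) + e_4·(0) = 0
Solving this homogeneous linear system for the smallest-integer solution (first nonzero entry positive) gives (4, 3, -2, -2).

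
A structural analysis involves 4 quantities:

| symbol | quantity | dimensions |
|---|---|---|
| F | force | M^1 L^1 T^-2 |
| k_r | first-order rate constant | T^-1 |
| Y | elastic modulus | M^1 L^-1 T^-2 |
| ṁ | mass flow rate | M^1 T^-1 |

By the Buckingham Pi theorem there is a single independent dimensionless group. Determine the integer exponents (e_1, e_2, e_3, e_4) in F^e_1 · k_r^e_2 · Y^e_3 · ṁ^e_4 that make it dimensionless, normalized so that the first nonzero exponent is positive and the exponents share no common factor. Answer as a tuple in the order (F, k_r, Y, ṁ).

(1, -2, 1, -2)

M: e_1·(1) + e_2·(0) + e_3·(1) + e_4·(1) = 0
L: e_1·(1) + e_2·(0) + e_3·(-1) + e_4·(0) = 0
T: e_1·(-2) + e_2·(-1) + e_3·(-2) + e_4·(-1) = 0
Solving this homogeneous linear system for the smallest-integer solution (first nonzero entry positive) gives (1, -2, 1, -2).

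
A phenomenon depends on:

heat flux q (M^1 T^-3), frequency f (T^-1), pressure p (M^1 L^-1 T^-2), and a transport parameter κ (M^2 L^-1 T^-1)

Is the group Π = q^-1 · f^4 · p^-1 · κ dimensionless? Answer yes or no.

yes

Sum the exponent of each base dimension across the product:
  M: −[q]_M + 4·[f]_M − [p]_M + [κ]_M = −(1) + 4·(0) − (1) + (2) = 0
  L: −[q]_L + 4·[f]_L − [p]_L + [κ]_L = −(0) + 4·(0) − (-1) + (-1) = 0
  T: −[q]_T + 4·[f]_T − [p]_T + [κ]_T = −(-3) + 4·(-1) − (-2) + (-1) = 0
All base exponents vanish — dimensionless.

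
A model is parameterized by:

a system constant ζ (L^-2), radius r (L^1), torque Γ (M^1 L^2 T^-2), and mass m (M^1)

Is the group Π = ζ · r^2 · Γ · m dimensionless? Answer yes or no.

Sum the exponent of each base dimension across the product:
  M: [ζ]_M + 2·[r]_M + [Γ]_M + [m]_M = (0) + 2·(0) + (1) + (1) = 2
  L: [ζ]_L + 2·[r]_L + [Γ]_L + [m]_L = (-2) + 2·(1) + (2) + (0) = 2
  T: [ζ]_T + 2·[r]_T + [Γ]_T + [m]_T = (0) + 2·(0) + (-2) + (0) = -2
Net dimensions [M² L² T⁻²] ≠ [1] — not dimensionless.

no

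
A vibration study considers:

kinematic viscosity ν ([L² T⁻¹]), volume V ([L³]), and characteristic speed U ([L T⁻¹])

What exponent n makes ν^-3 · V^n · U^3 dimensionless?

1

Balance the L exponent: (3)·n from V, plus −3·(2) + 3·(1) = -3 from the rest, must sum to zero.
3n − 3 = 0, so n = 1.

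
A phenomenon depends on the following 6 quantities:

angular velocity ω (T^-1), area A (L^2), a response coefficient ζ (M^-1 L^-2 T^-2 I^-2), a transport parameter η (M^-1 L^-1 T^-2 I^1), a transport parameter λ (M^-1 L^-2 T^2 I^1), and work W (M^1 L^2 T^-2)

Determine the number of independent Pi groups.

There are 6 variables and 4 base dimensions (M, L, T, I).
The dimension matrix has rank 4.
Independent dimensionless groups: 6 − 4 = 2.

2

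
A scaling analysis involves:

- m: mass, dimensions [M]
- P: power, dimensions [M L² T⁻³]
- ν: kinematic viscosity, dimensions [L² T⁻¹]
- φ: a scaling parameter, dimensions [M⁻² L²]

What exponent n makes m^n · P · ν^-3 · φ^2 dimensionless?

Balance the M exponent: (1)·n from m, plus (1) − 3·(0) + 2·(-2) = -3 from the rest, must sum to zero.
n − 3 = 0, so n = 3.

3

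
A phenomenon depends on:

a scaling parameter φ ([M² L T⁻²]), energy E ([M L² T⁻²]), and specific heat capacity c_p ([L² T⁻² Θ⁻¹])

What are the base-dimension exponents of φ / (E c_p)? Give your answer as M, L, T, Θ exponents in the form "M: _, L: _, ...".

M: 1, L: -3, T: 2, Θ: 1

Collect each base-dimension exponent across the product:
  M: (2) − (1) − (0) = 1
  L: (1) − (2) − (2) = -3
  T: (-2) − (-2) − (-2) = 2
  Θ: (0) − (0) − (-1) = 1
So the dimensions are [M L⁻³ T² Θ].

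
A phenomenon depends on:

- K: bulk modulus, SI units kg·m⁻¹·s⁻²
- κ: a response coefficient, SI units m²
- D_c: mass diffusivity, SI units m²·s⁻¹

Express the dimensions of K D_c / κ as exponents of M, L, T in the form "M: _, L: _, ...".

Collect each base-dimension exponent across the product:
  M: (1) − (0) + (0) = 1
  L: (-1) − (2) + (2) = -1
  T: (-2) − (0) + (-1) = -3
So the dimensions are [M L⁻¹ T⁻³].

M: 1, L: -1, T: -3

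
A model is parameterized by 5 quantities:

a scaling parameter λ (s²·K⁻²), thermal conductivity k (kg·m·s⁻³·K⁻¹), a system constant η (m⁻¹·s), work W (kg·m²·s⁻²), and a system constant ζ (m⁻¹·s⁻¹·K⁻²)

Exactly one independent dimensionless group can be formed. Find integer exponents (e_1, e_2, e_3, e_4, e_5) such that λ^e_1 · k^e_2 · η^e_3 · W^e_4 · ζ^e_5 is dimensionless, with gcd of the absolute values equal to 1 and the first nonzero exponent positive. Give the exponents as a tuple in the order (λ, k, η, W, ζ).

M: e_1·(0) + e_2·(1) + e_3·(0) + e_4·(1) + e_5·(0) = 0
L: e_1·(0) + e_2·(1) + e_3·(-1) + e_4·(2) + e_5·(-1) = 0
T: e_1·(2) + e_2·(-3) + e_3·(1) + e_4·(-2) + e_5·(-1) = 0
Θ: e_1·(-2) + e_2·(-1) + e_3·(0) + e_4·(0) + e_5·(-2) = 0
Solving this homogeneous linear system for the smallest-integer solution (first nonzero entry positive) gives (1, 4, -1, -4, -3).

(1, 4, -1, -4, -3)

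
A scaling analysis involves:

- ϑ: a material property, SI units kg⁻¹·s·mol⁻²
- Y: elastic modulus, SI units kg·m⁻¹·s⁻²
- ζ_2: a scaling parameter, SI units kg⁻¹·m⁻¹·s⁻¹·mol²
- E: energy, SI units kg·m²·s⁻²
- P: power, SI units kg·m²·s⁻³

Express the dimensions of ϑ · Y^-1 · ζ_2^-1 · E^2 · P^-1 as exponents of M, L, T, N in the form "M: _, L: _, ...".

Collect each base-dimension exponent across the product:
  M: (-1) − (1) − (-1) + 2·(1) − (1) = 0
  L: (0) − (-1) − (-1) + 2·(2) − (2) = 4
  T: (1) − (-2) − (-1) + 2·(-2) − (-3) = 3
  N: (-2) − (0) − (2) + 2·(0) − (0) = -4
So the dimensions are [L⁴ T³ N⁻⁴].

M: 0, L: 4, T: 3, N: -4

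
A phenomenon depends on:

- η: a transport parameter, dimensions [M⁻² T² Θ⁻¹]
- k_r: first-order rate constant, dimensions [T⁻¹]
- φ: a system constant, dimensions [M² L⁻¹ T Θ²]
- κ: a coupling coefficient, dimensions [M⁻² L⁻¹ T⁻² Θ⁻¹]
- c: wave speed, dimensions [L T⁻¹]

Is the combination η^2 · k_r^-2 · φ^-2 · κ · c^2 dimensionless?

no

Sum the exponent of each base dimension across the product:
  M: 2·[η]_M − 2·[k_r]_M − 2·[φ]_M + [κ]_M + 2·[c]_M = 2·(-2) − 2·(0) − 2·(2) + (-2) + 2·(0) = -10
  L: 2·[η]_L − 2·[k_r]_L − 2·[φ]_L + [κ]_L + 2·[c]_L = 2·(0) − 2·(0) − 2·(-1) + (-1) + 2·(1) = 3
  T: 2·[η]_T − 2·[k_r]_T − 2·[φ]_T + [κ]_T + 2·[c]_T = 2·(2) − 2·(-1) − 2·(1) + (-2) + 2·(-1) = 0
  Θ: 2·[η]_Θ − 2·[k_r]_Θ − 2·[φ]_Θ + [κ]_Θ + 2·[c]_Θ = 2·(-1) − 2·(0) − 2·(2) + (-1) + 2·(0) = -7
Net dimensions [M⁻¹⁰ L³ Θ⁻⁷] ≠ [1] — not dimensionless.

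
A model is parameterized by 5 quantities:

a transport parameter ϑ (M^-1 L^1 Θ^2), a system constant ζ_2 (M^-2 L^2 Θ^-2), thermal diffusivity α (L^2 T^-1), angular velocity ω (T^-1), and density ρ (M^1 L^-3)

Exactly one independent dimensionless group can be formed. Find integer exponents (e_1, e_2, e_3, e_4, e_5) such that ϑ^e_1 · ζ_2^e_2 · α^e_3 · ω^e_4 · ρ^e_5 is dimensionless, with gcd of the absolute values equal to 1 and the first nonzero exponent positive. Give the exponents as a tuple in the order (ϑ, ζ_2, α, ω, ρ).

(1, 1, 3, -3, 3)

M: e_1·(-1) + e_2·(-2) + e_3·(0) + e_4·(0) + e_5·(1) = 0
L: e_1·(1) + e_2·(2) + e_3·(2) + e_4·(0) + e_5·(-3) = 0
T: e_1·(0) + e_2·(0) + e_3·(-1) + e_4·(-1) + e_5·(0) = 0
Θ: e_1·(2) + e_2·(-2) + e_3·(0) + e_4·(0) + e_5·(0) = 0
Solving this homogeneous linear system for the smallest-integer solution (first nonzero entry positive) gives (1, 1, 3, -3, 3).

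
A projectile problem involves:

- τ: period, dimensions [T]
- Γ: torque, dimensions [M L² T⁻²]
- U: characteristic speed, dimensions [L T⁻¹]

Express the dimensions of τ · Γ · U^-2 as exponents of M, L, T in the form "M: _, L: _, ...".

Collect each base-dimension exponent across the product:
  M: (0) + (1) − 2·(0) = 1
  L: (0) + (2) − 2·(1) = 0
  T: (1) + (-2) − 2·(-1) = 1
So the dimensions are [M T].

M: 1, L: 0, T: 1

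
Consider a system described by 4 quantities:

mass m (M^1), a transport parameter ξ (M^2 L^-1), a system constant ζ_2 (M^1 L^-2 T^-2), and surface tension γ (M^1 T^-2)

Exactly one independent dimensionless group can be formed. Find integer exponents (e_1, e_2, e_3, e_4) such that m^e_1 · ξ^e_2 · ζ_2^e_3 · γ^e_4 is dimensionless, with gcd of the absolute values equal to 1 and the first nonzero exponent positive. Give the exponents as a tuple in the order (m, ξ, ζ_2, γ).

M: e_1·(1) + e_2·(2) + e_3·(1) + e_4·(1) = 0
L: e_1·(0) + e_2·(-1) + e_3·(-2) + e_4·(0) = 0
T: e_1·(0) + e_2·(0) + e_3·(-2) + e_4·(-2) = 0
Solving this homogeneous linear system for the smallest-integer solution (first nonzero entry positive) gives (4, -2, 1, -1).

(4, -2, 1, -1)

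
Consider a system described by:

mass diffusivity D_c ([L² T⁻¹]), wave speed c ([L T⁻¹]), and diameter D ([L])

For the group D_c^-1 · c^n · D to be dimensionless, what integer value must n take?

Balance the L exponent: (1)·n from c, plus −(2) + (1) = -1 from the rest, must sum to zero.
n − 1 = 0, so n = 1.

1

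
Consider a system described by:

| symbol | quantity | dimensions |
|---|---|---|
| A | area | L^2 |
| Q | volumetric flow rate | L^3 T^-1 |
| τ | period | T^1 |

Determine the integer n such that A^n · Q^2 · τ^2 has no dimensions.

-3

Balance the L exponent: (2)·n from A, plus 2·(3) + 2·(0) = 6 from the rest, must sum to zero.
2n + 6 = 0, so n = -3.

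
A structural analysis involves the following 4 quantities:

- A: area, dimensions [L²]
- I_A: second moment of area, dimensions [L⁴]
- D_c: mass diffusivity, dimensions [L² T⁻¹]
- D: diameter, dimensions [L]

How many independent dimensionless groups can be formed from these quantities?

There are 4 variables and 2 base dimensions (L, T).
The dimension matrix has rank 2.
Independent dimensionless groups: 4 − 2 = 2.

2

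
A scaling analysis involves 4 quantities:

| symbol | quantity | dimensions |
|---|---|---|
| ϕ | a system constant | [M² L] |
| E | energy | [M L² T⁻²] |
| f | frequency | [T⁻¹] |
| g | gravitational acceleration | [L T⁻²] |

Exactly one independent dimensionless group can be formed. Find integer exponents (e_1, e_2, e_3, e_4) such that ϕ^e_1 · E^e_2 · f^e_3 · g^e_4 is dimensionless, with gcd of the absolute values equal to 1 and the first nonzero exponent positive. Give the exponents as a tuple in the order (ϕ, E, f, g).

(1, -2, -2, 3)

M: e_1·(2) + e_2·(1) + e_3·(0) + e_4·(0) = 0
L: e_1·(1) + e_2·(2) + e_3·(0) + e_4·(1) = 0
T: e_1·(0) + e_2·(-2) + e_3·(-1) + e_4·(-2) = 0
Solving this homogeneous linear system for the smallest-integer solution (first nonzero entry positive) gives (1, -2, -2, 3).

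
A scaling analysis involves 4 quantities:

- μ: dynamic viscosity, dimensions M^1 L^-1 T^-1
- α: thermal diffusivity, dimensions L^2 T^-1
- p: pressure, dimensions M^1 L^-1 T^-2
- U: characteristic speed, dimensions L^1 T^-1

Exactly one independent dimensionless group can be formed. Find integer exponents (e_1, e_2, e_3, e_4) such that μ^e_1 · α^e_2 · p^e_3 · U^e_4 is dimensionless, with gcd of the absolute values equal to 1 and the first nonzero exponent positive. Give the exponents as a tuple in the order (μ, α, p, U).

M: e_1·(1) + e_2·(0) + e_3·(1) + e_4·(0) = 0
L: e_1·(-1) + e_2·(2) + e_3·(-1) + e_4·(1) = 0
T: e_1·(-1) + e_2·(-1) + e_3·(-2) + e_4·(-1) = 0
Solving this homogeneous linear system for the smallest-integer solution (first nonzero entry positive) gives (1, -1, -1, 2).

(1, -1, -1, 2)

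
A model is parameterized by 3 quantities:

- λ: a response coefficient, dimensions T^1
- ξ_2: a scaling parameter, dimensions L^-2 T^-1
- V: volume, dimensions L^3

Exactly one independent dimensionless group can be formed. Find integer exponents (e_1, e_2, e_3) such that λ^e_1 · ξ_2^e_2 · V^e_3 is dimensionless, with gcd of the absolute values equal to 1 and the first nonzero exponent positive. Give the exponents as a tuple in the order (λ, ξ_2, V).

L: e_1·(0) + e_2·(-2) + e_3·(3) = 0
T: e_1·(1) + e_2·(-1) + e_3·(0) = 0
Solving this homogeneous linear system for the smallest-integer solution (first nonzero entry positive) gives (3, 3, 2).

(3, 3, 2)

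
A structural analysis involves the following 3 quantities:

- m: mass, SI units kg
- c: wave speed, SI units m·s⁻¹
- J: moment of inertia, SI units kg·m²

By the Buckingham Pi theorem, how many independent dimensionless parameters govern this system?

There are 3 variables and 3 base dimensions (M, L, T).
The dimension matrix has rank 3.
Independent dimensionless groups: 3 − 3 = 0.

0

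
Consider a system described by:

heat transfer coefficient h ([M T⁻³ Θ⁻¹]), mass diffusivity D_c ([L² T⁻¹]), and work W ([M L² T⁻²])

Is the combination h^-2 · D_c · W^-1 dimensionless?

no

Sum the exponent of each base dimension across the product:
  M: −2·[h]_M + [D_c]_M − [W]_M = −2·(1) + (0) − (1) = -3
  L: −2·[h]_L + [D_c]_L − [W]_L = −2·(0) + (2) − (2) = 0
  T: −2·[h]_T + [D_c]_T − [W]_T = −2·(-3) + (-1) − (-2) = 7
  Θ: −2·[h]_Θ + [D_c]_Θ − [W]_Θ = −2·(-1) + (0) − (0) = 2
Net dimensions [M⁻³ T⁷ Θ²] ≠ [1] — not dimensionless.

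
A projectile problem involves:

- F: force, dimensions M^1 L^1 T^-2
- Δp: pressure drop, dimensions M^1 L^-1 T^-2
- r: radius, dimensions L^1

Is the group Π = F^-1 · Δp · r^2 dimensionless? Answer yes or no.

yes

Sum the exponent of each base dimension across the product:
  M: −[F]_M + [Δp]_M + 2·[r]_M = −(1) + (1) + 2·(0) = 0
  L: −[F]_L + [Δp]_L + 2·[r]_L = −(1) + (-1) + 2·(1) = 0
  T: −[F]_T + [Δp]_T + 2·[r]_T = −(-2) + (-2) + 2·(0) = 0
All base exponents vanish — dimensionless.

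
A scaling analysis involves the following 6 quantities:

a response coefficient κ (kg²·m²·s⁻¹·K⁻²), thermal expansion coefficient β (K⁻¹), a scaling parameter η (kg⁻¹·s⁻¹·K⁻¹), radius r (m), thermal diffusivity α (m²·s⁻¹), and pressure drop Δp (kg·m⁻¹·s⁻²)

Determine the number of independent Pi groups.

There are 6 variables and 4 base dimensions (M, L, T, Θ).
The dimension matrix has rank 4.
Independent dimensionless groups: 6 − 4 = 2.

2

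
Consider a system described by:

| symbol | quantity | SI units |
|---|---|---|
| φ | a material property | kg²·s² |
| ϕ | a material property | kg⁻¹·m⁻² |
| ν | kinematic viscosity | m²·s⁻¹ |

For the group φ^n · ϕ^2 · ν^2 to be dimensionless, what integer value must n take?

1

Balance the M exponent: (2)·n from φ, plus 2·(-1) + 2·(0) = -2 from the rest, must sum to zero.
2n − 2 = 0, so n = 1.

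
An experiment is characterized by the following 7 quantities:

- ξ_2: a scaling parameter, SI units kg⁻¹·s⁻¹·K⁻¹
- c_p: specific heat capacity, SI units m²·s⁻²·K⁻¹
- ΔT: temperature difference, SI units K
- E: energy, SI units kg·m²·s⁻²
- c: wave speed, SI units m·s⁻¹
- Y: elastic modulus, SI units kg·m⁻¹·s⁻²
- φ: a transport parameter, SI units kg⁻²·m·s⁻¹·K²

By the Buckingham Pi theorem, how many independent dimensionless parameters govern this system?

3

There are 7 variables and 4 base dimensions (M, L, T, Θ).
The dimension matrix has rank 4.
Independent dimensionless groups: 7 − 4 = 3.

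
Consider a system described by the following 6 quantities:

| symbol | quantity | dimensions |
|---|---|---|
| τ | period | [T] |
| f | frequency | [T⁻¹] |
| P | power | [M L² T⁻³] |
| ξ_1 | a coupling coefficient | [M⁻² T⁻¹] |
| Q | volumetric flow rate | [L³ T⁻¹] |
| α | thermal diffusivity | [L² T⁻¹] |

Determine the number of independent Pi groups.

3

There are 6 variables and 3 base dimensions (M, L, T).
The dimension matrix has rank 3.
Independent dimensionless groups: 6 − 3 = 3.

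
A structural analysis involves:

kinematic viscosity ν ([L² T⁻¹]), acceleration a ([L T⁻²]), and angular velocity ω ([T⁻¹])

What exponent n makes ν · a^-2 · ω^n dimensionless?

Balance the T exponent: (-1)·n from ω, plus (-1) − 2·(-2) = 3 from the rest, must sum to zero.
−n + 3 = 0, so n = 3.

3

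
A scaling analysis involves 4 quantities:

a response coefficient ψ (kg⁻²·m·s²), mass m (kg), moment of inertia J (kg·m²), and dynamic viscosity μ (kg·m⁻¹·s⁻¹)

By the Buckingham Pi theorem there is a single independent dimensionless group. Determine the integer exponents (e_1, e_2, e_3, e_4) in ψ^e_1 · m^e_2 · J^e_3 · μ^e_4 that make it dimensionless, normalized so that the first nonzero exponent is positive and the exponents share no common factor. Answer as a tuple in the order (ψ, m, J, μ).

(2, -1, 1, 4)

M: e_1·(-2) + e_2·(1) + e_3·(1) + e_4·(1) = 0
L: e_1·(1) + e_2·(0) + e_3·(2) + e_4·(-1) = 0
T: e_1·(2) + e_2·(0) + e_3·(0) + e_4·(-1) = 0
Solving this homogeneous linear system for the smallest-integer solution (first nonzero entry positive) gives (2, -1, 1, 4).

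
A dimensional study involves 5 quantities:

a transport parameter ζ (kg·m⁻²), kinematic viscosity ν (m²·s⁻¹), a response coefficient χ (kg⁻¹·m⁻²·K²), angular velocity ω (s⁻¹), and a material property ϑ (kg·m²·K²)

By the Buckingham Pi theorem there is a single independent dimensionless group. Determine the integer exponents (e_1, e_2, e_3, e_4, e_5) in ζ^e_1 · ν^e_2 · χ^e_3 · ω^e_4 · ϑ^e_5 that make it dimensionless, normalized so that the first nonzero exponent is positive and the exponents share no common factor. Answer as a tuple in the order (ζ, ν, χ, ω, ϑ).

M: e_1·(1) + e_2·(0) + e_3·(-1) + e_4·(0) + e_5·(1) = 0
L: e_1·(-2) + e_2·(2) + e_3·(-2) + e_4·(0) + e_5·(2) = 0
T: e_1·(0) + e_2·(-1) + e_3·(0) + e_4·(-1) + e_5·(0) = 0
Θ: e_1·(0) + e_2·(0) + e_3·(2) + e_4·(0) + e_5·(2) = 0
Solving this homogeneous linear system for the smallest-integer solution (first nonzero entry positive) gives (2, 4, 1, -4, -1).

(2, 4, 1, -4, -1)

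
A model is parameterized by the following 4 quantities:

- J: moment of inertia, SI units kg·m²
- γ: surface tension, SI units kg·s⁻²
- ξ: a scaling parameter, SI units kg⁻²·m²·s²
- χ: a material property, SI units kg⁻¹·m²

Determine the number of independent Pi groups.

There are 4 variables and 3 base dimensions (M, L, T).
The dimension matrix has rank 3.
Independent dimensionless groups: 4 − 3 = 1.

1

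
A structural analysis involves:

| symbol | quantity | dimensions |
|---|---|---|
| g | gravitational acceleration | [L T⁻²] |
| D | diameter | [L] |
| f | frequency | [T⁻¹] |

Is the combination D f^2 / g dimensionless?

Sum the exponent of each base dimension across the product:
  M: −[g]_M + [D]_M + 2·[f]_M = −(0) + (0) + 2·(0) = 0
  L: −[g]_L + [D]_L + 2·[f]_L = −(1) + (1) + 2·(0) = 0
  T: −[g]_T + [D]_T + 2·[f]_T = −(-2) + (0) + 2·(-1) = 0
All base exponents vanish — dimensionless.

yes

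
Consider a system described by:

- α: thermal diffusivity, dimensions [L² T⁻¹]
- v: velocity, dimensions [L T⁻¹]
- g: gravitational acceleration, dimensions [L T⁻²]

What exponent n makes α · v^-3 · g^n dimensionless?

Balance the L exponent: (1)·n from g, plus (2) − 3·(1) = -1 from the rest, must sum to zero.
n − 1 = 0, so n = 1.

1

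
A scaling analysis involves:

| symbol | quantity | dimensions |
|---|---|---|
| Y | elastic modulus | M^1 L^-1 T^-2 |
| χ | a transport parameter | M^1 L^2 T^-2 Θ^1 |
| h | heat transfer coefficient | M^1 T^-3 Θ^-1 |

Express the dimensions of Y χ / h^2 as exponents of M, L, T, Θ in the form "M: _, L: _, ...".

Collect each base-dimension exponent across the product:
  M: (1) + (1) − 2·(1) = 0
  L: (-1) + (2) − 2·(0) = 1
  T: (-2) + (-2) − 2·(-3) = 2
  Θ: (0) + (1) − 2·(-1) = 3
So the dimensions are [L T² Θ³].

M: 0, L: 1, T: 2, Θ: 3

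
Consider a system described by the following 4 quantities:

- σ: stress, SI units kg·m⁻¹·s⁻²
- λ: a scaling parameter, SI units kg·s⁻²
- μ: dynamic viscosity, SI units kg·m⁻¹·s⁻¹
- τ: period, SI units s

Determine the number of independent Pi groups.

There are 4 variables and 3 base dimensions (M, L, T).
The dimension matrix has rank 3.
Independent dimensionless groups: 4 − 3 = 1.

1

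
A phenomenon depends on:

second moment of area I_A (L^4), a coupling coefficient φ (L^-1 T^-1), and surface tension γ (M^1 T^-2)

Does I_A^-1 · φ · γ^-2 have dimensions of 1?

Sum the exponent of each base dimension across the product:
  M: −[I_A]_M + [φ]_M − 2·[γ]_M = −(0) + (0) − 2·(1) = -2
  L: −[I_A]_L + [φ]_L − 2·[γ]_L = −(4) + (-1) − 2·(0) = -5
  T: −[I_A]_T + [φ]_T − 2·[γ]_T = −(0) + (-1) − 2·(-2) = 3
Net dimensions [M⁻² L⁻⁵ T³] ≠ [1] — not dimensionless.

no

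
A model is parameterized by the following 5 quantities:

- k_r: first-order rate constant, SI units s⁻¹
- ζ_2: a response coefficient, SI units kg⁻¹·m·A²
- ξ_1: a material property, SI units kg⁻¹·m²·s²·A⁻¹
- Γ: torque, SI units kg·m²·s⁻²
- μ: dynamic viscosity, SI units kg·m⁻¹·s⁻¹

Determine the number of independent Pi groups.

There are 5 variables and 4 base dimensions (M, L, T, I).
The dimension matrix has rank 4.
Independent dimensionless groups: 5 − 4 = 1.

1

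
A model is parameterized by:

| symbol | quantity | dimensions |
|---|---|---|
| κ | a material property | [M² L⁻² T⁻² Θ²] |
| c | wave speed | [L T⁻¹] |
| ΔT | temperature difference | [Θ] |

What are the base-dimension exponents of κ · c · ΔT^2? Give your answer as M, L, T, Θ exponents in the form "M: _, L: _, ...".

M: 2, L: -1, T: -3, Θ: 4

Collect each base-dimension exponent across the product:
  M: (2) + (0) + 2·(0) = 2
  L: (-2) + (1) + 2·(0) = -1
  T: (-2) + (-1) + 2·(0) = -3
  Θ: (2) + (0) + 2·(1) = 4
So the dimensions are [M² L⁻¹ T⁻³ Θ⁴].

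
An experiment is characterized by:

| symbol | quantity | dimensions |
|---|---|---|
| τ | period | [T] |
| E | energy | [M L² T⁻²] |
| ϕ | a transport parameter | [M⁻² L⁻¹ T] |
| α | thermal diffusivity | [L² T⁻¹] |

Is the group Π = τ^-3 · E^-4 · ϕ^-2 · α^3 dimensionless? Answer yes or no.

Sum the exponent of each base dimension across the product:
  M: −3·[τ]_M − 4·[E]_M − 2·[ϕ]_M + 3·[α]_M = −3·(0) − 4·(1) − 2·(-2) + 3·(0) = 0
  L: −3·[τ]_L − 4·[E]_L − 2·[ϕ]_L + 3·[α]_L = −3·(0) − 4·(2) − 2·(-1) + 3·(2) = 0
  T: −3·[τ]_T − 4·[E]_T − 2·[ϕ]_T + 3·[α]_T = −3·(1) − 4·(-2) − 2·(1) + 3·(-1) = 0
All base exponents vanish — dimensionless.

yes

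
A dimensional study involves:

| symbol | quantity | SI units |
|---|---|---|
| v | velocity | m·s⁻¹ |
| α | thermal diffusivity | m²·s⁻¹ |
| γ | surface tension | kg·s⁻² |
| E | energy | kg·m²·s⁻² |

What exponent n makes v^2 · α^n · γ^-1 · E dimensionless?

-2

Balance the L exponent: (2)·n from α, plus 2·(1) − (0) + (2) = 4 from the rest, must sum to zero.
2n + 4 = 0, so n = -2.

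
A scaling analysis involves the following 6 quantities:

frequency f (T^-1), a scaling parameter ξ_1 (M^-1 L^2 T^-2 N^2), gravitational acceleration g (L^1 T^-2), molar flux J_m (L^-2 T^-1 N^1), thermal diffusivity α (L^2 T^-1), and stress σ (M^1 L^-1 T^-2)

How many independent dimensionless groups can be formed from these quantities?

2

There are 6 variables and 4 base dimensions (M, L, T, N).
The dimension matrix has rank 4.
Independent dimensionless groups: 6 − 4 = 2.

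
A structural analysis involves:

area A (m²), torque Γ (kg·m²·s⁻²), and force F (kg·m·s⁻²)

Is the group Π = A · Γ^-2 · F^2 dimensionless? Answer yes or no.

Sum the exponent of each base dimension across the product:
  M: [A]_M − 2·[Γ]_M + 2·[F]_M = (0) − 2·(1) + 2·(1) = 0
  L: [A]_L − 2·[Γ]_L + 2·[F]_L = (2) − 2·(2) + 2·(1) = 0
  T: [A]_T − 2·[Γ]_T + 2·[F]_T = (0) − 2·(-2) + 2·(-2) = 0
All base exponents vanish — dimensionless.

yes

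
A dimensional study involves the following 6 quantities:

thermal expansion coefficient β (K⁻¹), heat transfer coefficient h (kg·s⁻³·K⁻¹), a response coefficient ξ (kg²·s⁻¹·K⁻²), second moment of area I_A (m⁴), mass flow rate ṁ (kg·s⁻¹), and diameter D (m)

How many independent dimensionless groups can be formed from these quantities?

2

There are 6 variables and 4 base dimensions (M, L, T, Θ).
The dimension matrix has rank 4.
Independent dimensionless groups: 6 − 4 = 2.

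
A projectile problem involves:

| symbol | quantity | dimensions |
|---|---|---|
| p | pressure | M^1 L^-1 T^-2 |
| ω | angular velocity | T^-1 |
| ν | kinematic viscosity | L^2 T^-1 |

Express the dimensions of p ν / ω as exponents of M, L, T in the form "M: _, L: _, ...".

Collect each base-dimension exponent across the product:
  M: (1) − (0) + (0) = 1
  L: (-1) − (0) + (2) = 1
  T: (-2) − (-1) + (-1) = -2
So the dimensions are [M L T⁻²].

M: 1, L: 1, T: -2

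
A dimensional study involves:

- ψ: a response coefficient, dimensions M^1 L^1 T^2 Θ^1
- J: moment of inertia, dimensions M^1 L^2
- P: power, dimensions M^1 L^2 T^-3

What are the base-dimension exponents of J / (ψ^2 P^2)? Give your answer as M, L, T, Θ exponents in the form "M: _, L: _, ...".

Collect each base-dimension exponent across the product:
  M: −2·(1) + (1) − 2·(1) = -3
  L: −2·(1) + (2) − 2·(2) = -4
  T: −2·(2) + (0) − 2·(-3) = 2
  Θ: −2·(1) + (0) − 2·(0) = -2
So the dimensions are [M⁻³ L⁻⁴ T² Θ⁻²].

M: -3, L: -4, T: 2, Θ: -2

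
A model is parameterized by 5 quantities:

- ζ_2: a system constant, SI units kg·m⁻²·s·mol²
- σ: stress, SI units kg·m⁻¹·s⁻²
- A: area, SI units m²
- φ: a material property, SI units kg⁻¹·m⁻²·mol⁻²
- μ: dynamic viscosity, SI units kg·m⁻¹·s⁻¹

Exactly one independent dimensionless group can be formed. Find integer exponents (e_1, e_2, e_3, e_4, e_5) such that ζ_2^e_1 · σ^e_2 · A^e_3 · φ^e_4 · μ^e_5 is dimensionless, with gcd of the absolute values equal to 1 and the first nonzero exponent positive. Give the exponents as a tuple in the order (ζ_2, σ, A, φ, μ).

M: e_1·(1) + e_2·(1) + e_3·(0) + e_4·(-1) + e_5·(1) = 0
L: e_1·(-2) + e_2·(-1) + e_3·(2) + e_4·(-2) + e_5·(-1) = 0
T: e_1·(1) + e_2·(-2) + e_3·(0) + e_4·(0) + e_5·(-1) = 0
N: e_1·(2) + e_2·(0) + e_3·(0) + e_4·(-2) + e_5·(0) = 0
Solving this homogeneous linear system for the smallest-integer solution (first nonzero entry positive) gives (1, 1, 2, 1, -1).

(1, 1, 2, 1, -1)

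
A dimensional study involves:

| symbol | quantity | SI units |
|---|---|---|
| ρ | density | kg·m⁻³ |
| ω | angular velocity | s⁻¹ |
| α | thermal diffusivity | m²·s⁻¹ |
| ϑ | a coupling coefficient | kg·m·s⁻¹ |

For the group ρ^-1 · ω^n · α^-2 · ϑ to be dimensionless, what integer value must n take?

1

Balance the T exponent: (-1)·n from ω, plus −(0) − 2·(-1) + (-1) = 1 from the rest, must sum to zero.
−n + 1 = 0, so n = 1.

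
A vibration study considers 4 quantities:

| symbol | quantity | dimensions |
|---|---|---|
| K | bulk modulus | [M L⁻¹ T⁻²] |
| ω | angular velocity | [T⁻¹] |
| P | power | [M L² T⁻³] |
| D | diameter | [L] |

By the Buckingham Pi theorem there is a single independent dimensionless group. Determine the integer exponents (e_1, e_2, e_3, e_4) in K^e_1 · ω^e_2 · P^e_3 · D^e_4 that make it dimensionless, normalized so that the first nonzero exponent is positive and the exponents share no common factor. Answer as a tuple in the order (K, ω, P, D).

M: e_1·(1) + e_2·(0) + e_3·(1) + e_4·(0) = 0
L: e_1·(-1) + e_2·(0) + e_3·(2) + e_4·(1) = 0
T: e_1·(-2) + e_2·(-1) + e_3·(-3) + e_4·(0) = 0
Solving this homogeneous linear system for the smallest-integer solution (first nonzero entry positive) gives (1, 1, -1, 3).

(1, 1, -1, 3)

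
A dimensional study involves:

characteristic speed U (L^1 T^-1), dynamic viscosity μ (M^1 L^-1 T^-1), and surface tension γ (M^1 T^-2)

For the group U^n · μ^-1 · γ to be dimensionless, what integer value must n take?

-1

Balance the L exponent: (1)·n from U, plus −(-1) + (0) = 1 from the rest, must sum to zero.
n + 1 = 0, so n = -1.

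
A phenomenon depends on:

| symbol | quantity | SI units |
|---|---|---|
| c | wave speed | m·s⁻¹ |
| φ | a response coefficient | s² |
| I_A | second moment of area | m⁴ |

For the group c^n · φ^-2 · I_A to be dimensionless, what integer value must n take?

-4

Balance the L exponent: (1)·n from c, plus −2·(0) + (4) = 4 from the rest, must sum to zero.
n + 4 = 0, so n = -4.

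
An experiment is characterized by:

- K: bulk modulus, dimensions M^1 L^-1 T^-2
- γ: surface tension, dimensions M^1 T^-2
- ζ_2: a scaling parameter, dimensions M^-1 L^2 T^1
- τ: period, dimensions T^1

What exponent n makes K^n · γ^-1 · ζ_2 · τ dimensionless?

Balance the M exponent: (1)·n from K, plus −(1) + (-1) + (0) = -2 from the rest, must sum to zero.
n − 2 = 0, so n = 2.

2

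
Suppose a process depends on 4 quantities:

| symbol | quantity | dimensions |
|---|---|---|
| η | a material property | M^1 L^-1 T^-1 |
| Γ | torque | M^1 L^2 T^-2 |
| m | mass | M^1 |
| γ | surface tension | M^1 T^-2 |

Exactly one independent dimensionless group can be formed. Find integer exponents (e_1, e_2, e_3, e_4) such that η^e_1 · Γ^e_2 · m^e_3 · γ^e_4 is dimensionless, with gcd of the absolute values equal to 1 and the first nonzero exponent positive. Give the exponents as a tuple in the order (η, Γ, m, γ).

(2, 1, -1, -2)

M: e_1·(1) + e_2·(1) + e_3·(1) + e_4·(1) = 0
L: e_1·(-1) + e_2·(2) + e_3·(0) + e_4·(0) = 0
T: e_1·(-1) + e_2·(-2) + e_3·(0) + e_4·(-2) = 0
Solving this homogeneous linear system for the smallest-integer solution (first nonzero entry positive) gives (2, 1, -1, -2).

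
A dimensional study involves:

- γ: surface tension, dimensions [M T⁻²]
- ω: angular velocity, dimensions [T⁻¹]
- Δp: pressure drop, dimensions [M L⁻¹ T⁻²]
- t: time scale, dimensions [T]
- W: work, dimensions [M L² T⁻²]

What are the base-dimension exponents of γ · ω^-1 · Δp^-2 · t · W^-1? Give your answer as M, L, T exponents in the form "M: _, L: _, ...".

Collect each base-dimension exponent across the product:
  M: (1) − (0) − 2·(1) + (0) − (1) = -2
  L: (0) − (0) − 2·(-1) + (0) − (2) = 0
  T: (-2) − (-1) − 2·(-2) + (1) − (-2) = 6
So the dimensions are [M⁻² T⁶].

M: -2, L: 0, T: 6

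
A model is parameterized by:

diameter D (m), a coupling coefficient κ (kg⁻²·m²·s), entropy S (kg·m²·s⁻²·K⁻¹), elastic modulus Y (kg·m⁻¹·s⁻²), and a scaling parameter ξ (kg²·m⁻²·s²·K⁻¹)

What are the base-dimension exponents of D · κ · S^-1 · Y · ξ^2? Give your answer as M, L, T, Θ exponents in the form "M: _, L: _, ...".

Collect each base-dimension exponent across the product:
  M: (0) + (-2) − (1) + (1) + 2·(2) = 2
  L: (1) + (2) − (2) + (-1) + 2·(-2) = -4
  T: (0) + (1) − (-2) + (-2) + 2·(2) = 5
  Θ: (0) + (0) − (-1) + (0) + 2·(-1) = -1
So the dimensions are [M² L⁻⁴ T⁵ Θ⁻¹].

M: 2, L: -4, T: 5, Θ: -1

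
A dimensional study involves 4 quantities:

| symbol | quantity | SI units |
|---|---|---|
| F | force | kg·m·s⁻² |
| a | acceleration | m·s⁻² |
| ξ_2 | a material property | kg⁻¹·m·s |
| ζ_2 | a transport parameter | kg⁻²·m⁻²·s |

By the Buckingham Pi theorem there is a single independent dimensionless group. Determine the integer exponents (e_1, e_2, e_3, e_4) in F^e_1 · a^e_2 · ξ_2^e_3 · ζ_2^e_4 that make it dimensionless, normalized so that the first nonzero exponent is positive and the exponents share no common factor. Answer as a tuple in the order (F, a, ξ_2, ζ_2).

(3, -2, 1, 1)

M: e_1·(1) + e_2·(0) + e_3·(-1) + e_4·(-2) = 0
L: e_1·(1) + e_2·(1) + e_3·(1) + e_4·(-2) = 0
T: e_1·(-2) + e_2·(-2) + e_3·(1) + e_4·(1) = 0
Solving this homogeneous linear system for the smallest-integer solution (first nonzero entry positive) gives (3, -2, 1, 1).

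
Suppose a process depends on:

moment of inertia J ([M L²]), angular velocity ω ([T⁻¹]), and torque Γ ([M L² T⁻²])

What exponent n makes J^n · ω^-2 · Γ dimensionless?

-1

Balance the M exponent: (1)·n from J, plus −2·(0) + (1) = 1 from the rest, must sum to zero.
n + 1 = 0, so n = -1.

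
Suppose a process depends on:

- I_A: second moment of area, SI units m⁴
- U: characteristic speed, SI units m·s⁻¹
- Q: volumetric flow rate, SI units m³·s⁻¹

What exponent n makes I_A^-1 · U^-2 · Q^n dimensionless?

Balance the L exponent: (3)·n from Q, plus −(4) − 2·(1) = -6 from the rest, must sum to zero.
3n − 6 = 0, so n = 2.

2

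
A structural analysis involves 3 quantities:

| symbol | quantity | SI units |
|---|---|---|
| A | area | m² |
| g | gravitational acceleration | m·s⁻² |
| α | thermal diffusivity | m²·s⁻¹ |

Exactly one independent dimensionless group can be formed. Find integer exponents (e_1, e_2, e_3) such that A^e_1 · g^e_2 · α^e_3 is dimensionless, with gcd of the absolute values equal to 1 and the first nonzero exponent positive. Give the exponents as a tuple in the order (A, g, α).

L: e_1·(2) + e_2·(1) + e_3·(2) = 0
T: e_1·(0) + e_2·(-2) + e_3·(-1) = 0
Solving this homogeneous linear system for the smallest-integer solution (first nonzero entry positive) gives (3, 2, -4).

(3, 2, -4)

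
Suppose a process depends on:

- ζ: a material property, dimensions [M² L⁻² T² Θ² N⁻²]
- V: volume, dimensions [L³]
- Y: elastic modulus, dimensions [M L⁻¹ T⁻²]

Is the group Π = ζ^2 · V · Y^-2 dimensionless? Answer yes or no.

Sum the exponent of each base dimension across the product:
  M: 2·[ζ]_M + [V]_M − 2·[Y]_M = 2·(2) + (0) − 2·(1) = 2
  L: 2·[ζ]_L + [V]_L − 2·[Y]_L = 2·(-2) + (3) − 2·(-1) = 1
  T: 2·[ζ]_T + [V]_T − 2·[Y]_T = 2·(2) + (0) − 2·(-2) = 8
  Θ: 2·[ζ]_Θ + [V]_Θ − 2·[Y]_Θ = 2·(2) + (0) − 2·(0) = 4
  N: 2·[ζ]_N + [V]_N − 2·[Y]_N = 2·(-2) + (0) − 2·(0) = -4
Net dimensions [M² L T⁸ Θ⁴ N⁻⁴] ≠ [1] — not dimensionless.

no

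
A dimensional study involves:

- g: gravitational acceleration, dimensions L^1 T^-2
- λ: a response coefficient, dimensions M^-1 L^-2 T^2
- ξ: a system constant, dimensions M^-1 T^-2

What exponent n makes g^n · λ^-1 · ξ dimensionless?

-2

Balance the L exponent: (1)·n from g, plus −(-2) + (0) = 2 from the rest, must sum to zero.
n + 2 = 0, so n = -2.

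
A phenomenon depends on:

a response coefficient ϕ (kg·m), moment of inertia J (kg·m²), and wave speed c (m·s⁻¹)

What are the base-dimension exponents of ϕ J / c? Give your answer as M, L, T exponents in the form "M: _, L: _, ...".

Collect each base-dimension exponent across the product:
  M: (1) + (1) − (0) = 2
  L: (1) + (2) − (1) = 2
  T: (0) + (0) − (-1) = 1
So the dimensions are [M² L² T].

M: 2, L: 2, T: 1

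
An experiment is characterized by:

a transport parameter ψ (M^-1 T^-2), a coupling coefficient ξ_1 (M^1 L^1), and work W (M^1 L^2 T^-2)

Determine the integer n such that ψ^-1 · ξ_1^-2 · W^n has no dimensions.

1

Balance the M exponent: (1)·n from W, plus −(-1) − 2·(1) = -1 from the rest, must sum to zero.
n − 1 = 0, so n = 1.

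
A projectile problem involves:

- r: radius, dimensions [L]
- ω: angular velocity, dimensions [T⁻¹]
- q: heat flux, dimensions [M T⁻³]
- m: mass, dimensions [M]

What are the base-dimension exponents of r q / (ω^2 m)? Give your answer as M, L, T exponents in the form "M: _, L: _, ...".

Collect each base-dimension exponent across the product:
  M: (0) − 2·(0) + (1) − (1) = 0
  L: (1) − 2·(0) + (0) − (0) = 1
  T: (0) − 2·(-1) + (-3) − (0) = -1
So the dimensions are [L T⁻¹].

M: 0, L: 1, T: -1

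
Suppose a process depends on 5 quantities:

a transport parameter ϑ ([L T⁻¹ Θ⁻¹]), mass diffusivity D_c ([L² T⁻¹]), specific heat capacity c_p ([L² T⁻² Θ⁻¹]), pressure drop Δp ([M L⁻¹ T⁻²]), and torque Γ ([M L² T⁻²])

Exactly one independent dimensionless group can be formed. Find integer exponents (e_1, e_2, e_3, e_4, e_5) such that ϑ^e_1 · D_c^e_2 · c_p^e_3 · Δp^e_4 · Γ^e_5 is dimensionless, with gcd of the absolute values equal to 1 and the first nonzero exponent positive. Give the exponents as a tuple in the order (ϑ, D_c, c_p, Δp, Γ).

(3, 3, -3, 1, -1)

M: e_1·(0) + e_2·(0) + e_3·(0) + e_4·(1) + e_5·(1) = 0
L: e_1·(1) + e_2·(2) + e_3·(2) + e_4·(-1) + e_5·(2) = 0
T: e_1·(-1) + e_2·(-1) + e_3·(-2) + e_4·(-2) + e_5·(-2) = 0
Θ: e_1·(-1) + e_2·(0) + e_3·(-1) + e_4·(0) + e_5·(0) = 0
Solving this homogeneous linear system for the smallest-integer solution (first nonzero entry positive) gives (3, 3, -3, 1, -1).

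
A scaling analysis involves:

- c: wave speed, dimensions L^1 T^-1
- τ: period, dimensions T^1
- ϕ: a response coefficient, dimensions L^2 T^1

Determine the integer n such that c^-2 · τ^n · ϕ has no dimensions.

Balance the T exponent: (1)·n from τ, plus −2·(-1) + (1) = 3 from the rest, must sum to zero.
n + 3 = 0, so n = -3.

-3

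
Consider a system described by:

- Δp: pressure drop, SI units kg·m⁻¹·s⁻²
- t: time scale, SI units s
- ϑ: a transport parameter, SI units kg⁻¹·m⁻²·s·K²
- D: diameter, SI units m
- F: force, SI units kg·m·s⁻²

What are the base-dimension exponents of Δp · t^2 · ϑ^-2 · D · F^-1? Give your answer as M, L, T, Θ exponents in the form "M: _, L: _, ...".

M: 2, L: 3, T: 0, Θ: -4

Collect each base-dimension exponent across the product:
  M: (1) + 2·(0) − 2·(-1) + (0) − (1) = 2
  L: (-1) + 2·(0) − 2·(-2) + (1) − (1) = 3
  T: (-2) + 2·(1) − 2·(1) + (0) − (-2) = 0
  Θ: (0) + 2·(0) − 2·(2) + (0) − (0) = -4
So the dimensions are [M² L³ Θ⁻⁴].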